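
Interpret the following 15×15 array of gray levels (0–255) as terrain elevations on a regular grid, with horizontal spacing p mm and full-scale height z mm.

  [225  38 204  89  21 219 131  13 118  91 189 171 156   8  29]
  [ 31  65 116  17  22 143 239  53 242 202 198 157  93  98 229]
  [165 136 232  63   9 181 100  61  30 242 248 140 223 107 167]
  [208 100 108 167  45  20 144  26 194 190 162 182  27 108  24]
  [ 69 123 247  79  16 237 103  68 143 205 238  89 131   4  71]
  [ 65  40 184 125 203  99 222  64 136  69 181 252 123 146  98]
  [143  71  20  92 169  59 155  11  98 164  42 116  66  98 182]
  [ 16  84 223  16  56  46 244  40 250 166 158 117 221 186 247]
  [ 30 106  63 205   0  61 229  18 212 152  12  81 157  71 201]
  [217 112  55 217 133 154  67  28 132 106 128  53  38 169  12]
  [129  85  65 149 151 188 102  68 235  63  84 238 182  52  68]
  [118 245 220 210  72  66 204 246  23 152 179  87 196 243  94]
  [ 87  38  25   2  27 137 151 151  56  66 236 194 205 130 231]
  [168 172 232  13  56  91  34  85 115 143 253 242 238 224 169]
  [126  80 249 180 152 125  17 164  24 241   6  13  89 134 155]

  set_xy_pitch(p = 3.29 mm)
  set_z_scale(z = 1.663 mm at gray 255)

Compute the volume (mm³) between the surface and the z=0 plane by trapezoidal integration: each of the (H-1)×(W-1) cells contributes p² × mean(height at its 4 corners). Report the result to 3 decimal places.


height_mm = gray/255 × 1.663; cell vol = 3.29² × mean(4 corners)
unit = 3.29² × 1.663 / (4×255) = 0.0176475 mm³ per gray-sum
row 0: Σ corner-gray over 14 cells = 6700  → 118.2384
row 1: Σ corner-gray over 14 cells = 7426  → 131.0505
row 2: Σ corner-gray over 14 cells = 7054  → 124.4857
row 3: Σ corner-gray over 14 cells = 6684  → 117.9561
row 4: Σ corner-gray over 14 cells = 7357  → 129.8329
row 5: Σ corner-gray over 14 cells = 6498  → 114.6736
row 6: Σ corner-gray over 14 cells = 6524  → 115.1325
row 7: Σ corner-gray over 14 cells = 6842  → 120.7444
row 8: Σ corner-gray over 14 cells = 5978  → 105.4969
row 9: Σ corner-gray over 14 cells = 6534  → 115.3089
row 10: Σ corner-gray over 14 cells = 8019  → 141.5155
row 11: Σ corner-gray over 14 cells = 7652  → 135.0389
row 12: Σ corner-gray over 14 cells = 7287  → 128.5975
row 13: Σ corner-gray over 14 cells = 7362  → 129.9211
Σ rows: total corner-gray = 97917  → 1727.9930 mm³

1727.993


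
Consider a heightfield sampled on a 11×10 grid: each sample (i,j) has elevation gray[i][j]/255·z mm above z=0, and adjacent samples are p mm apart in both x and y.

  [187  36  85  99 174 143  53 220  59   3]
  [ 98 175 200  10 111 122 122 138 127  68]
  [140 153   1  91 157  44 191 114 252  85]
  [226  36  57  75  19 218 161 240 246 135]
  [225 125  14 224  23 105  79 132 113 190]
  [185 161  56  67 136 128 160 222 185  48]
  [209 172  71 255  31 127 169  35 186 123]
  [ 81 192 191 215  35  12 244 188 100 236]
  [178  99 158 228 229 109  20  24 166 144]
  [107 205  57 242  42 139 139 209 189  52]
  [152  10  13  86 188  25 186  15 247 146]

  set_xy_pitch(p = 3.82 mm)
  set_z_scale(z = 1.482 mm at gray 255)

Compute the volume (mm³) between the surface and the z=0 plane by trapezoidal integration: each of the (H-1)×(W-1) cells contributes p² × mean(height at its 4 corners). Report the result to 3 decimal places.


990.086

height_mm = gray/255 × 1.482; cell vol = 3.82² × mean(4 corners)
unit = 3.82² × 1.482 / (4×255) = 0.0212019 mm³ per gray-sum
row 0: Σ corner-gray over 9 cells = 4104  → 87.0126
row 1: Σ corner-gray over 9 cells = 4407  → 93.4368
row 2: Σ corner-gray over 9 cells = 4696  → 99.5641
row 3: Σ corner-gray over 9 cells = 4510  → 95.6206
row 4: Σ corner-gray over 9 cells = 4508  → 95.5782
row 5: Σ corner-gray over 9 cells = 4887  → 103.6137
row 6: Σ corner-gray over 9 cells = 5095  → 108.0237
row 7: Σ corner-gray over 9 cells = 5059  → 107.2604
row 8: Σ corner-gray over 9 cells = 4991  → 105.8187
row 9: Σ corner-gray over 9 cells = 4441  → 94.1576
Σ rows: total corner-gray = 46698  → 990.0863 mm³


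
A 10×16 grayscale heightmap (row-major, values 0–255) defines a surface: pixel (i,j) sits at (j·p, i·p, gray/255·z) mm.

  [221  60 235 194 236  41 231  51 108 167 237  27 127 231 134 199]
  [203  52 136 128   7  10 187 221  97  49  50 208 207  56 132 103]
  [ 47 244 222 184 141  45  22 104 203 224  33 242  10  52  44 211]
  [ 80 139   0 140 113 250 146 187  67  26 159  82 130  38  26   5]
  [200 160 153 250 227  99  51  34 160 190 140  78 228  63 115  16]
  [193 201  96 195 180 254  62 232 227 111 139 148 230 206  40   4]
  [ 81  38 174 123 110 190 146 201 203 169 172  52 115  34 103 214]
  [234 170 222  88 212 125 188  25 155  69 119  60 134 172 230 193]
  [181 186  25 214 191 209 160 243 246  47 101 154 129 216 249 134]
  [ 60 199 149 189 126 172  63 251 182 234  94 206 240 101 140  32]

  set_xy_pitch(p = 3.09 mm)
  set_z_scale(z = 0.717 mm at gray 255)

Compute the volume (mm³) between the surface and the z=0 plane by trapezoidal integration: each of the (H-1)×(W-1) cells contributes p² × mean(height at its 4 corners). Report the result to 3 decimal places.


height_mm = gray/255 × 0.717; cell vol = 3.09² × mean(4 corners)
unit = 3.09² × 0.717 / (4×255) = 0.00671175 mm³ per gray-sum
row 0: Σ corner-gray over 15 cells = 7964  → 53.4524
row 1: Σ corner-gray over 15 cells = 7184  → 48.2172
row 2: Σ corner-gray over 15 cells = 6889  → 46.2373
row 3: Σ corner-gray over 15 cells = 7203  → 48.3448
row 4: Σ corner-gray over 15 cells = 8951  → 60.0769
row 5: Σ corner-gray over 15 cells = 8794  → 59.0232
row 6: Σ corner-gray over 15 cells = 8320  → 55.8418
row 7: Σ corner-gray over 15 cells = 9420  → 63.2247
row 8: Σ corner-gray over 15 cells = 9839  → 66.0369
Σ rows: total corner-gray = 74564  → 500.4551 mm³

500.455


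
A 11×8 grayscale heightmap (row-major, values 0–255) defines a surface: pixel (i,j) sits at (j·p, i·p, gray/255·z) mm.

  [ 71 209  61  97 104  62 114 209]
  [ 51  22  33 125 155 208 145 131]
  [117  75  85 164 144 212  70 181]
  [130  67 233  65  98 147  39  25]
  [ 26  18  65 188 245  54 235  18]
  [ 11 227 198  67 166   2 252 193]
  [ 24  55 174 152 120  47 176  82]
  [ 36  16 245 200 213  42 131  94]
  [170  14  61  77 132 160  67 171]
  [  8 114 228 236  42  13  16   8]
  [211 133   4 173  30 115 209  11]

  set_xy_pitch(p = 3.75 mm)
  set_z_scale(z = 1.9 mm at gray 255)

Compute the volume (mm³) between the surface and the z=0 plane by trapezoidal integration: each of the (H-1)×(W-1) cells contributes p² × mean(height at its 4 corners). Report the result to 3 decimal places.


height_mm = gray/255 × 1.9; cell vol = 3.75² × mean(4 corners)
unit = 3.75² × 1.9 / (4×255) = 0.0261949 mm³ per gray-sum
row 0: Σ corner-gray over 7 cells = 3132  → 82.0423
row 1: Σ corner-gray over 7 cells = 3356  → 87.9099
row 2: Σ corner-gray over 7 cells = 3251  → 85.1595
row 3: Σ corner-gray over 7 cells = 3107  → 81.3874
row 4: Σ corner-gray over 7 cells = 3682  → 96.4494
row 5: Σ corner-gray over 7 cells = 3582  → 93.8300
row 6: Σ corner-gray over 7 cells = 3378  → 88.4862
row 7: Σ corner-gray over 7 cells = 3187  → 83.4830
row 8: Σ corner-gray over 7 cells = 2677  → 70.1236
row 9: Σ corner-gray over 7 cells = 2864  → 75.0221
Σ rows: total corner-gray = 32216  → 843.8934 mm³

843.893


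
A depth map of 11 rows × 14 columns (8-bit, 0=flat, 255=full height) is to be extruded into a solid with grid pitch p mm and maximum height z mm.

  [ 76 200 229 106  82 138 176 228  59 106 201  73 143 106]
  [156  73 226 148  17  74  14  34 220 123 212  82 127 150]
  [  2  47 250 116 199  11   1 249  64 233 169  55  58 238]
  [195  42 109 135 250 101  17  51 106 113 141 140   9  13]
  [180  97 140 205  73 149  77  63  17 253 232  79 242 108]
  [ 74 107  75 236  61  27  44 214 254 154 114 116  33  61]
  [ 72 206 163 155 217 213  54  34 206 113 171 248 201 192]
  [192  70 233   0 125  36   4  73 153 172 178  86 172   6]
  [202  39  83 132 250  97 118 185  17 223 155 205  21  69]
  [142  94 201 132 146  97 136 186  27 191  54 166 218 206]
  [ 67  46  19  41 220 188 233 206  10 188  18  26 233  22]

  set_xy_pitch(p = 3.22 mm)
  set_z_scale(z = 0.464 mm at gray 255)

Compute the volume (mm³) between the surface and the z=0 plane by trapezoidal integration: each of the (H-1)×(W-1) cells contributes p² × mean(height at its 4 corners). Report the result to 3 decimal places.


307.810

height_mm = gray/255 × 0.464; cell vol = 3.22² × mean(4 corners)
unit = 3.22² × 0.464 / (4×255) = 0.00471661 mm³ per gray-sum
row 0: Σ corner-gray over 13 cells = 6670  → 31.4598
row 1: Σ corner-gray over 13 cells = 6150  → 29.0071
row 2: Σ corner-gray over 13 cells = 5780  → 27.2620
row 3: Σ corner-gray over 13 cells = 6178  → 29.1392
row 4: Σ corner-gray over 13 cells = 6547  → 30.8796
row 5: Σ corner-gray over 13 cells = 7231  → 34.1058
row 6: Σ corner-gray over 13 cells = 7028  → 33.1483
row 7: Σ corner-gray over 13 cells = 6123  → 28.8798
row 8: Σ corner-gray over 13 cells = 6965  → 32.8512
row 9: Σ corner-gray over 13 cells = 6589  → 31.0777
Σ rows: total corner-gray = 65261  → 307.8104 mm³


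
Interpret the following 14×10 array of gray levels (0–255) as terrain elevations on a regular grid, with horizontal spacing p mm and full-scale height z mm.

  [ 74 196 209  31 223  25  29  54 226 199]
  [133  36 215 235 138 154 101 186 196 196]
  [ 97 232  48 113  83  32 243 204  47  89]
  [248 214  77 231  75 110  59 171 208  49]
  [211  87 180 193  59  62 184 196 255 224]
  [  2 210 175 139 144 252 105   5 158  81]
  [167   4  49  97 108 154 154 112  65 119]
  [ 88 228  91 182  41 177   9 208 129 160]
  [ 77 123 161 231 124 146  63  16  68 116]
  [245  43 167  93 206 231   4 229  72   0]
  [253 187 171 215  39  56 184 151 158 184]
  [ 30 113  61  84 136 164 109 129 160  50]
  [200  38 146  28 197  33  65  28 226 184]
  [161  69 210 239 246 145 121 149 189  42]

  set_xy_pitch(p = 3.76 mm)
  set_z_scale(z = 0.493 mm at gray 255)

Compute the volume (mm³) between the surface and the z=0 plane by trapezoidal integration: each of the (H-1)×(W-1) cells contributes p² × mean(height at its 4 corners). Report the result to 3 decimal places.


420.267

height_mm = gray/255 × 0.493; cell vol = 3.76² × mean(4 corners)
unit = 3.76² × 0.493 / (4×255) = 0.00683317 mm³ per gray-sum
row 0: Σ corner-gray over 9 cells = 5110  → 34.9175
row 1: Σ corner-gray over 9 cells = 5041  → 34.4460
row 2: Σ corner-gray over 9 cells = 4777  → 32.6421
row 3: Σ corner-gray over 9 cells = 5454  → 37.2681
row 4: Σ corner-gray over 9 cells = 5326  → 36.3935
row 5: Σ corner-gray over 9 cells = 4231  → 28.9112
row 6: Σ corner-gray over 9 cells = 4150  → 28.3577
row 7: Σ corner-gray over 9 cells = 4435  → 30.3051
row 8: Σ corner-gray over 9 cells = 4392  → 30.0113
row 9: Σ corner-gray over 9 cells = 5094  → 34.8082
row 10: Σ corner-gray over 9 cells = 4751  → 32.4644
row 11: Σ corner-gray over 9 cells = 3898  → 26.6357
row 12: Σ corner-gray over 9 cells = 4845  → 33.1067
Σ rows: total corner-gray = 61504  → 420.2675 mm³


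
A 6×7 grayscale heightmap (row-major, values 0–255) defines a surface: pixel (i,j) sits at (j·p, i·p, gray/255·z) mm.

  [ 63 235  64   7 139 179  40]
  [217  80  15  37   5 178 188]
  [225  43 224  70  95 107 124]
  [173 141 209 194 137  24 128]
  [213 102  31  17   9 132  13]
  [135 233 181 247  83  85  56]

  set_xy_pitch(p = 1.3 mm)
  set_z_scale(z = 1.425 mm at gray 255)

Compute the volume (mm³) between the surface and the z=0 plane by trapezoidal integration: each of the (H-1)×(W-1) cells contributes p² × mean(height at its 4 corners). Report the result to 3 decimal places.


31.076

height_mm = gray/255 × 1.425; cell vol = 1.3² × mean(4 corners)
unit = 1.3² × 1.425 / (4×255) = 0.00236103 mm³ per gray-sum
row 0: Σ corner-gray over 6 cells = 2386  → 5.6334
row 1: Σ corner-gray over 6 cells = 2462  → 5.8129
row 2: Σ corner-gray over 6 cells = 3138  → 7.4089
row 3: Σ corner-gray over 6 cells = 2519  → 5.9474
row 4: Σ corner-gray over 6 cells = 2657  → 6.2733
Σ rows: total corner-gray = 13162  → 31.0759 mm³


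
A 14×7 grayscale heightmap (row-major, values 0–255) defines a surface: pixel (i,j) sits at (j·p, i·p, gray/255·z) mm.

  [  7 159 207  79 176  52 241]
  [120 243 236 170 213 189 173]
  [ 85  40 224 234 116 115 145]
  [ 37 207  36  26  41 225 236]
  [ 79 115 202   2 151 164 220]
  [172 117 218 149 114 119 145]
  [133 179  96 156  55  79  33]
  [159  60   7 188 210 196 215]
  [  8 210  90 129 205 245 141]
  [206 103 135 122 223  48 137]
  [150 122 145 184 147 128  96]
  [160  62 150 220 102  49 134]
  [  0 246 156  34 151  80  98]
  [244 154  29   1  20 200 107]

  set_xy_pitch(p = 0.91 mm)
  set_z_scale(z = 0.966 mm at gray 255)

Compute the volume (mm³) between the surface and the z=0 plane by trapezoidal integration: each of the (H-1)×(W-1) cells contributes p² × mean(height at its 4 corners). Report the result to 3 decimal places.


33.275

height_mm = gray/255 × 0.966; cell vol = 0.91² × mean(4 corners)
unit = 0.91² × 0.966 / (4×255) = 0.000784259 mm³ per gray-sum
row 0: Σ corner-gray over 6 cells = 3989  → 3.1284
row 1: Σ corner-gray over 6 cells = 4083  → 3.2021
row 2: Σ corner-gray over 6 cells = 3031  → 2.3771
row 3: Σ corner-gray over 6 cells = 2910  → 2.2822
row 4: Σ corner-gray over 6 cells = 3318  → 2.6022
row 5: Σ corner-gray over 6 cells = 3047  → 2.3896
row 6: Σ corner-gray over 6 cells = 2992  → 2.3465
row 7: Σ corner-gray over 6 cells = 3603  → 2.8257
row 8: Σ corner-gray over 6 cells = 3512  → 2.7543
row 9: Σ corner-gray over 6 cells = 3303  → 2.5904
row 10: Σ corner-gray over 6 cells = 3158  → 2.4767
row 11: Σ corner-gray over 6 cells = 2892  → 2.2681
row 12: Σ corner-gray over 6 cells = 2591  → 2.0320
Σ rows: total corner-gray = 42429  → 33.2753 mm³


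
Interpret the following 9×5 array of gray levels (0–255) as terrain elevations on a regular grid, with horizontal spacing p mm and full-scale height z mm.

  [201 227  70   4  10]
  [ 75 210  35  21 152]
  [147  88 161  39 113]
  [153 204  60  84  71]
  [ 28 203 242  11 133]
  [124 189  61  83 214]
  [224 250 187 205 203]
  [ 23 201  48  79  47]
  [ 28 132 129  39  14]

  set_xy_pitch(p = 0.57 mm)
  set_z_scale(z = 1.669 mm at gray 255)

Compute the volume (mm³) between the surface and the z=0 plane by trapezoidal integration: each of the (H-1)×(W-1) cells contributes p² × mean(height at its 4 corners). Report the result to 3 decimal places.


8.247

height_mm = gray/255 × 1.669; cell vol = 0.57² × mean(4 corners)
unit = 0.57² × 1.669 / (4×255) = 0.000531626 mm³ per gray-sum
row 0: Σ corner-gray over 4 cells = 1572  → 0.8357
row 1: Σ corner-gray over 4 cells = 1595  → 0.8479
row 2: Σ corner-gray over 4 cells = 1756  → 0.9335
row 3: Σ corner-gray over 4 cells = 1993  → 1.0595
row 4: Σ corner-gray over 4 cells = 2077  → 1.1042
row 5: Σ corner-gray over 4 cells = 2715  → 1.4434
row 6: Σ corner-gray over 4 cells = 2437  → 1.2956
row 7: Σ corner-gray over 4 cells = 1368  → 0.7273
Σ rows: total corner-gray = 15513  → 8.2471 mm³


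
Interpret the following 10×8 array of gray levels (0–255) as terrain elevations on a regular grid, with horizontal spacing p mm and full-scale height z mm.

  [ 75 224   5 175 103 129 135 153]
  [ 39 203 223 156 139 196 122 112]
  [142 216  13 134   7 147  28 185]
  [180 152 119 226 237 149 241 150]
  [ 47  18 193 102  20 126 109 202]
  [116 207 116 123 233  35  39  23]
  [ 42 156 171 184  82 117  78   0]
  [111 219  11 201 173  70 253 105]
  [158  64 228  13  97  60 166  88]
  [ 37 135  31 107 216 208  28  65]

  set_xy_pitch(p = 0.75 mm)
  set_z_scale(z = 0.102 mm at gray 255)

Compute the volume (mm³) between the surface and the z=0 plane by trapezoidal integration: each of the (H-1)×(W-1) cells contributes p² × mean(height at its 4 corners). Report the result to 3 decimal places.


1.812

height_mm = gray/255 × 0.102; cell vol = 0.75² × mean(4 corners)
unit = 0.75² × 0.102 / (4×255) = 5.625e-05 mm³ per gray-sum
row 0: Σ corner-gray over 7 cells = 3999  → 0.2249
row 1: Σ corner-gray over 7 cells = 3646  → 0.2051
row 2: Σ corner-gray over 7 cells = 3995  → 0.2247
row 3: Σ corner-gray over 7 cells = 3963  → 0.2229
row 4: Σ corner-gray over 7 cells = 3030  → 0.1704
row 5: Σ corner-gray over 7 cells = 3263  → 0.1835
row 6: Σ corner-gray over 7 cells = 3688  → 0.2074
row 7: Σ corner-gray over 7 cells = 3572  → 0.2009
row 8: Σ corner-gray over 7 cells = 3054  → 0.1718
Σ rows: total corner-gray = 32210  → 1.8118 mm³


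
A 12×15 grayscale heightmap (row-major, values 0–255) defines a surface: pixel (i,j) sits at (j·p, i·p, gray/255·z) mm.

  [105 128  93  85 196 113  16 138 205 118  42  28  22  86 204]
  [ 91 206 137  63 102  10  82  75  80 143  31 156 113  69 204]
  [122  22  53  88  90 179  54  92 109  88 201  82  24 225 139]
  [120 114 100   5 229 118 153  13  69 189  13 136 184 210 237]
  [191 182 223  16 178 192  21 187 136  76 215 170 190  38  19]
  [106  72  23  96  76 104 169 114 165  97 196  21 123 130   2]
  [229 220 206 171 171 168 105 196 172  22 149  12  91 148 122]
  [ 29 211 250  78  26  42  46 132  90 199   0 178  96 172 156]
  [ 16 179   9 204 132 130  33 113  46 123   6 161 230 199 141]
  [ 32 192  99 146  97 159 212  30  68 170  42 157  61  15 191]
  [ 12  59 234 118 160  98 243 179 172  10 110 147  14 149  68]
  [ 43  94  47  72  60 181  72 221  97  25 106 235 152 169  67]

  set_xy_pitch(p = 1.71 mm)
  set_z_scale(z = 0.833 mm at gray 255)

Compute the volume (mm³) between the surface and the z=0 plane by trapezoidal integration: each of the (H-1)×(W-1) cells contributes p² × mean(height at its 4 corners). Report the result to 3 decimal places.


171.868

height_mm = gray/255 × 0.833; cell vol = 1.71² × mean(4 corners)
unit = 1.71² × 0.833 / (4×255) = 0.00238801 mm³ per gray-sum
row 0: Σ corner-gray over 14 cells = 5678  → 13.5591
row 1: Σ corner-gray over 14 cells = 5704  → 13.6212
row 2: Σ corner-gray over 14 cells = 6298  → 15.0397
row 3: Σ corner-gray over 14 cells = 7281  → 17.3871
row 4: Σ corner-gray over 14 cells = 6738  → 16.0904
row 5: Σ corner-gray over 14 cells = 6893  → 16.4606
row 6: Σ corner-gray over 14 cells = 7238  → 17.2845
row 7: Σ corner-gray over 14 cells = 6512  → 15.5508
row 8: Σ corner-gray over 14 cells = 6406  → 15.2976
row 9: Σ corner-gray over 14 cells = 6585  → 15.7251
row 10: Σ corner-gray over 14 cells = 6638  → 15.8516
Σ rows: total corner-gray = 71971  → 171.8678 mm³


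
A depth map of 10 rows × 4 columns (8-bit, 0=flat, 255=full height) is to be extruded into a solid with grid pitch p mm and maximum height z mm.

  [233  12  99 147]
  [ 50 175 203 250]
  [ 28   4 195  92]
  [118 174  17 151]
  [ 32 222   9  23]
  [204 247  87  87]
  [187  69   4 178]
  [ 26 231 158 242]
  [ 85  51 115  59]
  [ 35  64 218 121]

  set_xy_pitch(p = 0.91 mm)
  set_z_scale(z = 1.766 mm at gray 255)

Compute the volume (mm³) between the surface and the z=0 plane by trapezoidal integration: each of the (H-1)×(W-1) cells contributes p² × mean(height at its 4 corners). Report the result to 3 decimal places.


18.338

height_mm = gray/255 × 1.766; cell vol = 0.91² × mean(4 corners)
unit = 0.91² × 1.766 / (4×255) = 0.00143375 mm³ per gray-sum
row 0: Σ corner-gray over 3 cells = 1658  → 2.3772
row 1: Σ corner-gray over 3 cells = 1574  → 2.2567
row 2: Σ corner-gray over 3 cells = 1169  → 1.6761
row 3: Σ corner-gray over 3 cells = 1168  → 1.6746
row 4: Σ corner-gray over 3 cells = 1476  → 2.1162
row 5: Σ corner-gray over 3 cells = 1470  → 2.1076
row 6: Σ corner-gray over 3 cells = 1557  → 2.2323
row 7: Σ corner-gray over 3 cells = 1522  → 2.1822
row 8: Σ corner-gray over 3 cells = 1196  → 1.7148
Σ rows: total corner-gray = 12790  → 18.3377 mm³


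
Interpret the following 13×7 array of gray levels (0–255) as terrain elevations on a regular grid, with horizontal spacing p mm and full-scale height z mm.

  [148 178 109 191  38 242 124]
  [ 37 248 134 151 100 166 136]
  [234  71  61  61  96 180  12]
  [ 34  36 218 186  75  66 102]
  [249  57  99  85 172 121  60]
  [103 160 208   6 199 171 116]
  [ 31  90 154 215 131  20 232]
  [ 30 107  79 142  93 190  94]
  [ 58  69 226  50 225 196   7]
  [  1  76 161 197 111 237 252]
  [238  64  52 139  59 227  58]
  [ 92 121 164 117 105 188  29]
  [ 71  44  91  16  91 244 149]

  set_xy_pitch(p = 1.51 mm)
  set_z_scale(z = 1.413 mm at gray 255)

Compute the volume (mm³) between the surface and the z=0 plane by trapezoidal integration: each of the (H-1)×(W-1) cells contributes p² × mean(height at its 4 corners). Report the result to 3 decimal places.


height_mm = gray/255 × 1.413; cell vol = 1.51² × mean(4 corners)
unit = 1.51² × 1.413 / (4×255) = 0.00315861 mm³ per gray-sum
row 0: Σ corner-gray over 6 cells = 3559  → 11.2415
row 1: Σ corner-gray over 6 cells = 2955  → 9.3337
row 2: Σ corner-gray over 6 cells = 2482  → 7.8397
row 3: Σ corner-gray over 6 cells = 2675  → 8.4493
row 4: Σ corner-gray over 6 cells = 3084  → 9.7412
row 5: Σ corner-gray over 6 cells = 3190  → 10.0760
row 6: Σ corner-gray over 6 cells = 2829  → 8.9357
row 7: Σ corner-gray over 6 cells = 2943  → 9.2958
row 8: Σ corner-gray over 6 cells = 3414  → 10.7835
row 9: Σ corner-gray over 6 cells = 3195  → 10.0918
row 10: Σ corner-gray over 6 cells = 2889  → 9.1252
row 11: Σ corner-gray over 6 cells = 2703  → 8.5377
Σ rows: total corner-gray = 35918  → 113.4509 mm³

113.451


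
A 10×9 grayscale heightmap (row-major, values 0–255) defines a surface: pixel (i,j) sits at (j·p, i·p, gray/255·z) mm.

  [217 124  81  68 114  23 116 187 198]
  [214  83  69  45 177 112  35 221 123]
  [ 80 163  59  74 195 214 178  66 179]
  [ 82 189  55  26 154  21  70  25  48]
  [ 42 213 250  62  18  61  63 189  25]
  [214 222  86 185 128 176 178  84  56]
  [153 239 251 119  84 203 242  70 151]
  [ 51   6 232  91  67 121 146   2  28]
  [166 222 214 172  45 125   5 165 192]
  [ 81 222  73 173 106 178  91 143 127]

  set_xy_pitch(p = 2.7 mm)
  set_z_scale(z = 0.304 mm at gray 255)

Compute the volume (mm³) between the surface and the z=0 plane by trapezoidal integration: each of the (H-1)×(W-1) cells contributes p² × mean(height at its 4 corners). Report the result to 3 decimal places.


height_mm = gray/255 × 0.304; cell vol = 2.7² × mean(4 corners)
unit = 2.7² × 0.304 / (4×255) = 0.00217271 mm³ per gray-sum
row 0: Σ corner-gray over 8 cells = 3662  → 7.9564
row 1: Σ corner-gray over 8 cells = 3978  → 8.6430
row 2: Σ corner-gray over 8 cells = 3367  → 7.3155
row 3: Σ corner-gray over 8 cells = 2989  → 6.4942
row 4: Σ corner-gray over 8 cells = 4167  → 9.0537
row 5: Σ corner-gray over 8 cells = 5108  → 11.0982
row 6: Σ corner-gray over 8 cells = 4129  → 8.9711
row 7: Σ corner-gray over 8 cells = 3663  → 7.9586
row 8: Σ corner-gray over 8 cells = 4434  → 9.6338
Σ rows: total corner-gray = 35497  → 77.1245 mm³

77.125


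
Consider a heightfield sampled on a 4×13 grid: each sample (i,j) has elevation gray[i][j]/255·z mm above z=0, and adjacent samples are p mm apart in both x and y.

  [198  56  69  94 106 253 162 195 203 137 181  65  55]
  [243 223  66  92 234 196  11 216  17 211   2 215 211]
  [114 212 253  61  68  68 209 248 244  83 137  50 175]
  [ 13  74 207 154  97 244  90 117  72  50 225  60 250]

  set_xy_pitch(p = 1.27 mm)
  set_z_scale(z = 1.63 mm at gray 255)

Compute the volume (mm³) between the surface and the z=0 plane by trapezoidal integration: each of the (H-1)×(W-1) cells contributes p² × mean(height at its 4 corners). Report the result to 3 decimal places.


52.292

height_mm = gray/255 × 1.63; cell vol = 1.27² × mean(4 corners)
unit = 1.27² × 1.63 / (4×255) = 0.00257748 mm³ per gray-sum
row 0: Σ corner-gray over 12 cells = 6715  → 17.3078
row 1: Σ corner-gray over 12 cells = 6975  → 17.9779
row 2: Σ corner-gray over 12 cells = 6598  → 17.0062
Σ rows: total corner-gray = 20288  → 52.2919 mm³


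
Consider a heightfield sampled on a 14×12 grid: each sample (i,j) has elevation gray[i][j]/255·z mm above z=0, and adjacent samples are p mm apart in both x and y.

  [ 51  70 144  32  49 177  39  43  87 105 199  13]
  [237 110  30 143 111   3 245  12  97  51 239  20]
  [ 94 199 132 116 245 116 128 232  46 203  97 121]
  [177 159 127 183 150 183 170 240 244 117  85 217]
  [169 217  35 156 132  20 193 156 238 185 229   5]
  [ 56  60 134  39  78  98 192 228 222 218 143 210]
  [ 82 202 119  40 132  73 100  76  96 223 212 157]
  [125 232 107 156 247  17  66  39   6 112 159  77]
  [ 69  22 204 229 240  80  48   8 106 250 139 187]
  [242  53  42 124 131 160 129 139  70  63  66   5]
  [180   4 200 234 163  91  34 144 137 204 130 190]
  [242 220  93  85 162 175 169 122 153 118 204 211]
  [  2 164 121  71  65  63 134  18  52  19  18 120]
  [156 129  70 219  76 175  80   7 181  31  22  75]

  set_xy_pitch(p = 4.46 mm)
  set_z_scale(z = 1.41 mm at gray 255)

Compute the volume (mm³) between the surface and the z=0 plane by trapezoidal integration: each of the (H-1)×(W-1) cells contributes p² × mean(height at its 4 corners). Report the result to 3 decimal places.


1991.761

height_mm = gray/255 × 1.41; cell vol = 4.46² × mean(4 corners)
unit = 4.46² × 1.41 / (4×255) = 0.0274972 mm³ per gray-sum
row 0: Σ corner-gray over 11 cells = 4293  → 118.0455
row 1: Σ corner-gray over 11 cells = 5582  → 153.4894
row 2: Σ corner-gray over 11 cells = 6953  → 191.1881
row 3: Σ corner-gray over 11 cells = 7006  → 192.6455
row 4: Σ corner-gray over 11 cells = 6386  → 175.5972
row 5: Σ corner-gray over 11 cells = 5875  → 161.5461
row 6: Σ corner-gray over 11 cells = 5269  → 144.8828
row 7: Σ corner-gray over 11 cells = 5392  → 148.2650
row 8: Σ corner-gray over 11 cells = 5109  → 140.4833
row 9: Σ corner-gray over 11 cells = 5253  → 144.4429
row 10: Σ corner-gray over 11 cells = 6507  → 178.9244
row 11: Σ corner-gray over 11 cells = 5027  → 138.2285
row 12: Σ corner-gray over 11 cells = 3783  → 104.0220
Σ rows: total corner-gray = 72435  → 1991.7605 mm³


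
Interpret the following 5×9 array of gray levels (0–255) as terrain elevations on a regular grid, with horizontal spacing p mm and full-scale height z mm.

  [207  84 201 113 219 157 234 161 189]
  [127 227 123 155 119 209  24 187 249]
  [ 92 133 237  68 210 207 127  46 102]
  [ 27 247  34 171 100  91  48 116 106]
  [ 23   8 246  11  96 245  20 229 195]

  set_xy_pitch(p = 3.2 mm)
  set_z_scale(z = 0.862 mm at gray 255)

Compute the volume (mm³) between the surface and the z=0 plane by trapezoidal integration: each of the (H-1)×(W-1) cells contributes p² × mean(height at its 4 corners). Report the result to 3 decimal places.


152.168

height_mm = gray/255 × 0.862; cell vol = 3.2² × mean(4 corners)
unit = 3.2² × 0.862 / (4×255) = 0.0086538 mm³ per gray-sum
row 0: Σ corner-gray over 8 cells = 5198  → 44.9825
row 1: Σ corner-gray over 8 cells = 4714  → 40.7940
row 2: Σ corner-gray over 8 cells = 3997  → 34.5893
row 3: Σ corner-gray over 8 cells = 3675  → 31.8027
Σ rows: total corner-gray = 17584  → 152.1685 mm³


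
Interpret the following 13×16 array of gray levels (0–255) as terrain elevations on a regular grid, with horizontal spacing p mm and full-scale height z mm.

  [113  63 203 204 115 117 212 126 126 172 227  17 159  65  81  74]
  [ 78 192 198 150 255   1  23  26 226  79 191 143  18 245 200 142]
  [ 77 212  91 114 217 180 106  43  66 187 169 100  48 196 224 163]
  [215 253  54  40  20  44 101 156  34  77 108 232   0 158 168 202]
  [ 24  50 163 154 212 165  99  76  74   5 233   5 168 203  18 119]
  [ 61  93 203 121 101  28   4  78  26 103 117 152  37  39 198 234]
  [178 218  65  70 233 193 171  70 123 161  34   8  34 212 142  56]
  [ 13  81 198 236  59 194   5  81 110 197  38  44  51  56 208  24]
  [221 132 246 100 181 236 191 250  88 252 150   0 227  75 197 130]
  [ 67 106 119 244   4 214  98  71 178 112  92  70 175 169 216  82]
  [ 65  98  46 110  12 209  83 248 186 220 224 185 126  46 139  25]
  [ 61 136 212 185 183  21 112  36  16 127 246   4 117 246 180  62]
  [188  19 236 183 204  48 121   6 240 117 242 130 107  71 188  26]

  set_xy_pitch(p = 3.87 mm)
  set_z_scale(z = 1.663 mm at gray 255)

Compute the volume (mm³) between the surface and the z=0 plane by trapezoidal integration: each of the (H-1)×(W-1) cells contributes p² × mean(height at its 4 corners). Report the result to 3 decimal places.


height_mm = gray/255 × 1.663; cell vol = 3.87² × mean(4 corners)
unit = 3.87² × 1.663 / (4×255) = 0.0244182 mm³ per gray-sum
row 0: Σ corner-gray over 15 cells = 8075  → 197.1771
row 1: Σ corner-gray over 15 cells = 8260  → 201.6945
row 2: Σ corner-gray over 15 cells = 7453  → 181.9890
row 3: Σ corner-gray over 15 cells = 6700  → 163.6021
row 4: Σ corner-gray over 15 cells = 6288  → 153.5418
row 5: Σ corner-gray over 15 cells = 6597  → 161.0870
row 6: Σ corner-gray over 15 cells = 6855  → 167.3869
row 7: Σ corner-gray over 15 cells = 8154  → 199.1062
row 8: Σ corner-gray over 15 cells = 8886  → 216.9803
row 9: Σ corner-gray over 15 cells = 7839  → 191.4144
row 10: Σ corner-gray over 15 cells = 7719  → 188.4842
row 11: Σ corner-gray over 15 cells = 7803  → 190.5354
Σ rows: total corner-gray = 90629  → 2212.9989 mm³

2212.999


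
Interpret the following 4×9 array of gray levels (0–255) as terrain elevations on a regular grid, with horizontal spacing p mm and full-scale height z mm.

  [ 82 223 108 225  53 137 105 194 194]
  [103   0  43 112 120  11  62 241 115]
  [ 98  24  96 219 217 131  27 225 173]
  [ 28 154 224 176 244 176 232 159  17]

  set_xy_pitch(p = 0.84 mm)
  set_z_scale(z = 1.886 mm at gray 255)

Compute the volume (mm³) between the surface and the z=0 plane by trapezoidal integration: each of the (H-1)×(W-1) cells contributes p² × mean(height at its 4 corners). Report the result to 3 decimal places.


height_mm = gray/255 × 1.886; cell vol = 0.84² × mean(4 corners)
unit = 0.84² × 1.886 / (4×255) = 0.00130467 mm³ per gray-sum
row 0: Σ corner-gray over 8 cells = 3762  → 4.9082
row 1: Σ corner-gray over 8 cells = 3545  → 4.6250
row 2: Σ corner-gray over 8 cells = 4924  → 6.4242
Σ rows: total corner-gray = 12231  → 15.9574 mm³

15.957


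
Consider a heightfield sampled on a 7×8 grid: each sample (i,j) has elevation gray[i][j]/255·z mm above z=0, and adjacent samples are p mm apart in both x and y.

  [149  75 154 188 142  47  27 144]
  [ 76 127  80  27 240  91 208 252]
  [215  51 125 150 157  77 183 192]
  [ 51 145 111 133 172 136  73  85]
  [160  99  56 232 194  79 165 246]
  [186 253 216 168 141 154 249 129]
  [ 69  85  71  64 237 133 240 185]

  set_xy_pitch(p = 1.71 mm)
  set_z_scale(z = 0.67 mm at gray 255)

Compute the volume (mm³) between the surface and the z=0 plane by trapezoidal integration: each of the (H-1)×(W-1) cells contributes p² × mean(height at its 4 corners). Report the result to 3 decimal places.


45.761

height_mm = gray/255 × 0.67; cell vol = 1.71² × mean(4 corners)
unit = 1.71² × 0.67 / (4×255) = 0.00192073 mm³ per gray-sum
row 0: Σ corner-gray over 7 cells = 3433  → 6.5939
row 1: Σ corner-gray over 7 cells = 3767  → 7.2354
row 2: Σ corner-gray over 7 cells = 3569  → 6.8551
row 3: Σ corner-gray over 7 cells = 3732  → 7.1682
row 4: Σ corner-gray over 7 cells = 4733  → 9.0908
row 5: Σ corner-gray over 7 cells = 4591  → 8.8181
Σ rows: total corner-gray = 23825  → 45.7614 mm³


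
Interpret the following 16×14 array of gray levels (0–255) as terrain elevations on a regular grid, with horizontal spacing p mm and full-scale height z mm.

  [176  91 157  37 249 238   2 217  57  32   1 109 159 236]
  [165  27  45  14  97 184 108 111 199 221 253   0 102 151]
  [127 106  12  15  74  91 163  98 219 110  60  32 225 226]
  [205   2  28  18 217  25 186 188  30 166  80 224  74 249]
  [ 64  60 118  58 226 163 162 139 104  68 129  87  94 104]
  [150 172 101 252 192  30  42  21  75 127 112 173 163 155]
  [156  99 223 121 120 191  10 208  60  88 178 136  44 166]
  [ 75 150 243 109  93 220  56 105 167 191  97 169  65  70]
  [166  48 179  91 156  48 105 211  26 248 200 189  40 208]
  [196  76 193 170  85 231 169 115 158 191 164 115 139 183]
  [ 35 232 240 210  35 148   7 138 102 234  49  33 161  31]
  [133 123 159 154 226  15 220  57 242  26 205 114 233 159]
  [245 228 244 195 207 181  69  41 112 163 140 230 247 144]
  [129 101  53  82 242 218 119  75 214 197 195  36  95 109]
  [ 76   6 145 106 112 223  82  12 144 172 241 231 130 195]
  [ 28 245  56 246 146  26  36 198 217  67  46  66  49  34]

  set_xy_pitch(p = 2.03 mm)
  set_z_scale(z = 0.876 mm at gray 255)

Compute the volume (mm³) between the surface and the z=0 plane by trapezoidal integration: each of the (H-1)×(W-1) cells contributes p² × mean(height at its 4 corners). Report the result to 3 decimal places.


height_mm = gray/255 × 0.876; cell vol = 2.03² × mean(4 corners)
unit = 2.03² × 0.876 / (4×255) = 0.00353913 mm³ per gray-sum
row 0: Σ corner-gray over 13 cells = 6148  → 21.7585
row 1: Σ corner-gray over 13 cells = 5801  → 20.5305
row 2: Σ corner-gray over 13 cells = 5693  → 20.1482
row 3: Σ corner-gray over 13 cells = 5914  → 20.9304
row 4: Σ corner-gray over 13 cells = 6209  → 21.9744
row 5: Σ corner-gray over 13 cells = 6503  → 23.0149
row 6: Σ corner-gray over 13 cells = 6753  → 23.8997
row 7: Σ corner-gray over 13 cells = 6931  → 24.5297
row 8: Σ corner-gray over 13 cells = 7447  → 26.3559
row 9: Σ corner-gray over 13 cells = 7235  → 25.6056
row 10: Σ corner-gray over 13 cells = 7084  → 25.0712
row 11: Σ corner-gray over 13 cells = 8343  → 29.5269
row 12: Σ corner-gray over 13 cells = 7995  → 28.2953
row 13: Σ corner-gray over 13 cells = 6971  → 24.6712
row 14: Σ corner-gray over 13 cells = 6337  → 22.4274
Σ rows: total corner-gray = 101364  → 358.7400 mm³

358.740


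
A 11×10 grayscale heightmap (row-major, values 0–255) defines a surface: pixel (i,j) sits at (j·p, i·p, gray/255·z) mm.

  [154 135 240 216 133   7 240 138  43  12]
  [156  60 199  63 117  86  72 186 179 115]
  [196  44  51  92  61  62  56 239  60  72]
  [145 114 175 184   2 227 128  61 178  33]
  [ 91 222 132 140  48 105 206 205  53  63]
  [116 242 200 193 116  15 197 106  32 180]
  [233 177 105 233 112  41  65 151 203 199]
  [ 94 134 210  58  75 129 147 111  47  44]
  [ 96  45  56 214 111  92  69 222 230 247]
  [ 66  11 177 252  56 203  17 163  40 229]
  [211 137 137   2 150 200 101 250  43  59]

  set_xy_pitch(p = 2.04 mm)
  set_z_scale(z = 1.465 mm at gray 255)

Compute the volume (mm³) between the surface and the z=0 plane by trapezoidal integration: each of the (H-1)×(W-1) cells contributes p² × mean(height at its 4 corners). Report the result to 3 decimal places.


268.890

height_mm = gray/255 × 1.465; cell vol = 2.04² × mean(4 corners)
unit = 2.04² × 1.465 / (4×255) = 0.0059772 mm³ per gray-sum
row 0: Σ corner-gray over 9 cells = 4665  → 27.8836
row 1: Σ corner-gray over 9 cells = 3793  → 22.6715
row 2: Σ corner-gray over 9 cells = 3914  → 23.3948
row 3: Σ corner-gray over 9 cells = 4692  → 28.0450
row 4: Σ corner-gray over 9 cells = 4874  → 29.1329
row 5: Σ corner-gray over 9 cells = 5104  → 30.5076
row 6: Σ corner-gray over 9 cells = 4566  → 27.2919
row 7: Σ corner-gray over 9 cells = 4381  → 26.1861
row 8: Σ corner-gray over 9 cells = 4554  → 27.2202
row 9: Σ corner-gray over 9 cells = 4443  → 26.5567
Σ rows: total corner-gray = 44986  → 268.8903 mm³


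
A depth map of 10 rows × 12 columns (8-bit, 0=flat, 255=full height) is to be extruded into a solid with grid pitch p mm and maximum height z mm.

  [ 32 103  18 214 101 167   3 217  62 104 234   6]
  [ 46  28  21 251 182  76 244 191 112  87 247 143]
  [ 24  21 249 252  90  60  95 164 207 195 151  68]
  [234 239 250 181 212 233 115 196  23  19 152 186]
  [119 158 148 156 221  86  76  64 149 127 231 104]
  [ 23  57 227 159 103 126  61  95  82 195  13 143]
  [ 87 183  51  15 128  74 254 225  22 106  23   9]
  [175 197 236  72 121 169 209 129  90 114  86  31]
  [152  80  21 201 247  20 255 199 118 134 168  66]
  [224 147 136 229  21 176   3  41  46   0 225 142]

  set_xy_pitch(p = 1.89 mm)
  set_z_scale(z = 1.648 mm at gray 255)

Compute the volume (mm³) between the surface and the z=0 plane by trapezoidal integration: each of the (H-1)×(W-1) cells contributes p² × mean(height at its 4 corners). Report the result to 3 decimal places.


height_mm = gray/255 × 1.648; cell vol = 1.89² × mean(4 corners)
unit = 1.89² × 1.648 / (4×255) = 0.00577139 mm³ per gray-sum
row 0: Σ corner-gray over 11 cells = 5551  → 32.0370
row 1: Σ corner-gray over 11 cells = 6127  → 35.3613
row 2: Σ corner-gray over 11 cells = 6720  → 38.7838
row 3: Σ corner-gray over 11 cells = 6715  → 38.7549
row 4: Σ corner-gray over 11 cells = 5457  → 31.4945
row 5: Σ corner-gray over 11 cells = 4660  → 26.8947
row 6: Σ corner-gray over 11 cells = 5310  → 30.6461
row 7: Σ corner-gray over 11 cells = 6156  → 35.5287
row 8: Σ corner-gray over 11 cells = 5518  → 31.8465
Σ rows: total corner-gray = 52214  → 301.3475 mm³

301.348


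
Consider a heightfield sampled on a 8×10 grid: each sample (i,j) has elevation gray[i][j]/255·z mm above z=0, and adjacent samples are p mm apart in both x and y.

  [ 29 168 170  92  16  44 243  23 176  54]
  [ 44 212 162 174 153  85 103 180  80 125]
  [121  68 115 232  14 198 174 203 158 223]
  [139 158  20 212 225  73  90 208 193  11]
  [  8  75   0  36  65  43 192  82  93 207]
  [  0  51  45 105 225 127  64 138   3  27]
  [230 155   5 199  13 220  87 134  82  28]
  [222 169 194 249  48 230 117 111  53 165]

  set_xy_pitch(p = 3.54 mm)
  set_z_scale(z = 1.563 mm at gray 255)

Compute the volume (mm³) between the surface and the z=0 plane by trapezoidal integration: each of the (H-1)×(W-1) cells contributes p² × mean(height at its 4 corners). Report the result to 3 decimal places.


height_mm = gray/255 × 1.563; cell vol = 3.54² × mean(4 corners)
unit = 3.54² × 1.563 / (4×255) = 0.0192028 mm³ per gray-sum
row 0: Σ corner-gray over 9 cells = 4414  → 84.7613
row 1: Σ corner-gray over 9 cells = 5135  → 98.6066
row 2: Σ corner-gray over 9 cells = 5176  → 99.3939
row 3: Σ corner-gray over 9 cells = 3895  → 74.7950
row 4: Σ corner-gray over 9 cells = 2930  → 56.2643
row 5: Σ corner-gray over 9 cells = 3591  → 68.9574
row 6: Σ corner-gray over 9 cells = 4777  → 91.7319
Σ rows: total corner-gray = 29918  → 574.5104 mm³

574.510


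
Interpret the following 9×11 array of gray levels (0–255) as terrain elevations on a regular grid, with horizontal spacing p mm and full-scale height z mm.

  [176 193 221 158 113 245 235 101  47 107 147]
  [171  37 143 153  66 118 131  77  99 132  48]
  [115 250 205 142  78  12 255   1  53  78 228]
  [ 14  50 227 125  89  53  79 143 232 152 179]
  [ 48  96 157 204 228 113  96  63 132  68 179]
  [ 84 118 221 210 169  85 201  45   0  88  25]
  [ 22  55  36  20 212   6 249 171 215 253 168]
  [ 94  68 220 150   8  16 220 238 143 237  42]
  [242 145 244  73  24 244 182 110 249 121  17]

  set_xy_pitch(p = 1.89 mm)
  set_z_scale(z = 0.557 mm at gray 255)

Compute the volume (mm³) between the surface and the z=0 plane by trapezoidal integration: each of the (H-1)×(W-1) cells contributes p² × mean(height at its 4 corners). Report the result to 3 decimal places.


height_mm = gray/255 × 0.557; cell vol = 1.89² × mean(4 corners)
unit = 1.89² × 0.557 / (4×255) = 0.00195065 mm³ per gray-sum
row 0: Σ corner-gray over 10 cells = 5294  → 10.3267
row 1: Σ corner-gray over 10 cells = 4622  → 9.0159
row 2: Σ corner-gray over 10 cells = 4984  → 9.7220
row 3: Σ corner-gray over 10 cells = 5034  → 9.8196
row 4: Σ corner-gray over 10 cells = 4924  → 9.6050
row 5: Σ corner-gray over 10 cells = 5007  → 9.7669
row 6: Σ corner-gray over 10 cells = 5360  → 10.4555
row 7: Σ corner-gray over 10 cells = 5779  → 11.2728
Σ rows: total corner-gray = 41004  → 79.9843 mm³

79.984
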